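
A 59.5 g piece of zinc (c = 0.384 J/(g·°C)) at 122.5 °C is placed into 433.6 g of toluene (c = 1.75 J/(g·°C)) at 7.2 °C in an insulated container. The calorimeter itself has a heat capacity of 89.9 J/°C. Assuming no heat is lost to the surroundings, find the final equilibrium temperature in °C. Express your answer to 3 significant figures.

T_f = 10.2 °C

Heat lost by zinc = heat gained by toluene + calorimeter.
(59.5)(0.384)(122.5 − T) = [(433.6)(1.75) + 89.9](T − 7.2)
22.848 (122.5 − T) = 848.7 (T − 7.2)
2798.9 − 22.848 T = 848.7 T − 6110.6
8909.5 = 871.548 T
T = 10.22 °C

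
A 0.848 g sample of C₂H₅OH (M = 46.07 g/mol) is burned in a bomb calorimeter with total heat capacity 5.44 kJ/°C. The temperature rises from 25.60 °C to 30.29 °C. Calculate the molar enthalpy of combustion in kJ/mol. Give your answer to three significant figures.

ΔH = -1390 kJ/mol

ΔT = 30.29 − 25.60 = 4.69 °C
q_cal = C_cal × ΔT = 5.44 × 4.69 = 25.5136 kJ
n = 0.848 / 46.07 = 0.01841 mol
q_rxn = −q_cal = -25.5136 kJ
ΔH = -25.5136 / 0.01841 = -1386 kJ/mol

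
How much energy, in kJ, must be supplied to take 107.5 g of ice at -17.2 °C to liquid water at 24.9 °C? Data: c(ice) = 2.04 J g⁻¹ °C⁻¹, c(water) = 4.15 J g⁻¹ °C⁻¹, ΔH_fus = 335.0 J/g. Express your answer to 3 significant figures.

q1 (heat ice -17.2→0.0 °C): 107.5 × 2.04 × 17.2 = 3772 J
q2 (melt at 0 °C): 107.5 × 335.0 = 36013 J
q3 (heat water 0.0→24.9 °C): 107.5 × 4.15 × 24.9 = 11109 J
Total: 3772 + 36013 + 11109 = 50894 J = 50.9 kJ

q = 50.9 kJ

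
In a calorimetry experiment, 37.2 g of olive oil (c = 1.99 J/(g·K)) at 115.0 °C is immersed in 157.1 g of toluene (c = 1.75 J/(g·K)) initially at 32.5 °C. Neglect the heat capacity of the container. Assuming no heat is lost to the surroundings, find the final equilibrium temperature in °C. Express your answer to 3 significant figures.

Heat lost by olive oil = heat gained by toluene.
(37.2)(1.99)(115.0 − T) = (157.1)(1.75)(T − 32.5)
74.028 (115.0 − T) = 274.925 (T − 32.5)
8513.2 − 74.028 T = 274.925 T − 8935.1
17448.3 = 348.953 T
T = 50.00 °C

T_f = 50.0 °C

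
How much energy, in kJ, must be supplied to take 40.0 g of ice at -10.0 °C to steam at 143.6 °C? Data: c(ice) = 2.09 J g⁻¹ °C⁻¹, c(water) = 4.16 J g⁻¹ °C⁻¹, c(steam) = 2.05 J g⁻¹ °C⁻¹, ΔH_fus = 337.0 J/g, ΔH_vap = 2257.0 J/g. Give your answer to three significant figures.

q = 125 kJ

q1 (heat ice -10.0→0.0 °C): 40.0 × 2.09 × 10.0 = 836 J
q2 (melt at 0 °C): 40.0 × 337.0 = 13480 J
q3 (heat water 0.0→100.0 °C): 40.0 × 4.16 × 100.0 = 16640 J
q4 (vaporize at 100 °C): 40.0 × 2257.0 = 90280 J
q5 (heat steam 100.0→143.6 °C): 40.0 × 2.05 × 43.6 = 3575 J
Total: 836 + 13480 + 16640 + 90280 + 3575 = 124811 J = 125 kJ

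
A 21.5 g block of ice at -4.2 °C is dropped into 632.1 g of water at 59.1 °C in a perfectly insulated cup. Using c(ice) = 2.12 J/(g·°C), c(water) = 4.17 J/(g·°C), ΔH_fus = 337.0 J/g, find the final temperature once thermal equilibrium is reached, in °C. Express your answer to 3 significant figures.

T_f = 54.4 °C

Heat to bring ice to 0 °C and melt it: q₁ = 21.5×2.12×4.2 + 21.5×337.0 = 7436.9 J
Heat the water can supply cooling to 0 °C: 632.1×4.17×59.1 = 155779 J > q₁, so all ice melts.
Energy balance: 632.1×4.17×(59.1 − T) = 7436.9 + 21.5×4.17×(T − 0)
2635.857(59.1 − T) = 7436.9 + 89.655 T
155779 − 7436.9 = 2725.512 T
T = 148342.1 / 2725.512 = 54.43 °C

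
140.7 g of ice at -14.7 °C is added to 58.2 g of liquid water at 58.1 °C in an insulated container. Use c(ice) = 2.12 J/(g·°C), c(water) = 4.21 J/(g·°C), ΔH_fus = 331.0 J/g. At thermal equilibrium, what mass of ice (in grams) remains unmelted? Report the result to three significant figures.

Heat to warm all ice to 0 °C: 140.7×2.12×14.7 = 4384.8 J
Heat released by water cooling to 0 °C: 58.2×4.21×58.1 = 14236 J
14236 J < 4384.8 + 140.7×331.0 = 50956.5 J, so not all ice melts; final T = 0 °C.
Heat left for melting: 14236 − 4384.8 = 9851.2 J
Mass melted = 9851.2 / 331.0 = 29.76 g
Ice remaining = 140.7 − 29.76 = 110.94 g

m_ice remaining = 111 g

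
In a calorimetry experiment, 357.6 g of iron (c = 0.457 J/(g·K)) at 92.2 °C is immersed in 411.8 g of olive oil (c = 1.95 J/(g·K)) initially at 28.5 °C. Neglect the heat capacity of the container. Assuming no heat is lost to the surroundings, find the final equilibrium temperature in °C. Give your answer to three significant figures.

T_f = 39.3 °C

Heat lost by iron = heat gained by olive oil.
(357.6)(0.457)(92.2 − T) = (411.8)(1.95)(T − 28.5)
163.4232 (92.2 − T) = 803.01 (T − 28.5)
15068 − 163.4232 T = 803.01 T − 22886
37954 = 966.4332 T
T = 39.27 °C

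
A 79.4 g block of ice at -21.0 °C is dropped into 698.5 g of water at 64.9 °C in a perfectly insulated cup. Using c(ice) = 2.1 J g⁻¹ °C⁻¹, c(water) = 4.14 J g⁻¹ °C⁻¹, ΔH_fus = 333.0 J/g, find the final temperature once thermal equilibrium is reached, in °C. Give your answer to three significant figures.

T_f = 49.0 °C

Heat to bring ice to 0 °C and melt it: q₁ = 79.4×2.1×21.0 + 79.4×333.0 = 29942 J
Heat the water can supply cooling to 0 °C: 698.5×4.14×64.9 = 187677 J > q₁, so all ice melts.
Energy balance: 698.5×4.14×(64.9 − T) = 29942 + 79.4×4.14×(T − 0)
2891.79(64.9 − T) = 29942 + 328.716 T
187677 − 29942 = 3220.506 T
T = 157735 / 3220.506 = 48.98 °C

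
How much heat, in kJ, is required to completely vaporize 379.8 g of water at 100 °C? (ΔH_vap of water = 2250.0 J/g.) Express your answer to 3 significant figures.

q = 855 kJ

q = m × ΔH_vap = 379.8 × 2250.0 = 854600 J = 855 kJ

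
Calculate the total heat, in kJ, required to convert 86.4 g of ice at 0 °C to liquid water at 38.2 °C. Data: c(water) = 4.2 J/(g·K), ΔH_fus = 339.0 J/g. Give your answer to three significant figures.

q = 43.2 kJ

q1 (melt at 0 °C): 86.4 × 339.0 = 29290 J
q2 (heat water 0.0→38.2 °C): 86.4 × 4.2 × 38.2 = 13862 J
Total: 29290 + 13862 = 43152 J = 43.2 kJ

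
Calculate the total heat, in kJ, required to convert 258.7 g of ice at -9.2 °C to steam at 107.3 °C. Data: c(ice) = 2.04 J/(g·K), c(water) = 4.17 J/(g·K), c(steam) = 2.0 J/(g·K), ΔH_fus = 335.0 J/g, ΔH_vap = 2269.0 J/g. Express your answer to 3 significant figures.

q1 (heat ice -9.2→0.0 °C): 258.7 × 2.04 × 9.2 = 4855 J
q2 (melt at 0 °C): 258.7 × 335.0 = 86665 J
q3 (heat water 0.0→100.0 °C): 258.7 × 4.17 × 100.0 = 107878 J
q4 (vaporize at 100 °C): 258.7 × 2269.0 = 586990 J
q5 (heat steam 100.0→107.3 °C): 258.7 × 2.0 × 7.3 = 3777 J
Total: 4855 + 86665 + 107878 + 586990 + 3777 = 790165 J = 790 kJ

q = 790 kJ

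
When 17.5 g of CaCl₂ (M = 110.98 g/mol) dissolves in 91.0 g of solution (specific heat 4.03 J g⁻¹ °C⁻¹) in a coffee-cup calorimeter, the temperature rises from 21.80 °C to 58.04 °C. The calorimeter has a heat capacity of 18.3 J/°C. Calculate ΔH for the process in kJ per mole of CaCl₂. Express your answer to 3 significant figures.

|ΔT| = |58.04 − 21.80| = 36.24 °C
|q_surr| = (91.0 × 4.03 + 18.3) × 36.24 = 385.03 × 36.24 = 13950 J
n(CaCl₂) = 17.5 / 110.98 = 0.1577 mol
Temperature rose, so q_rxn = −|q_surr| = -13.95 kJ
ΔH = q_rxn / n = -88.46 kJ/mol

ΔH = -88.5 kJ/mol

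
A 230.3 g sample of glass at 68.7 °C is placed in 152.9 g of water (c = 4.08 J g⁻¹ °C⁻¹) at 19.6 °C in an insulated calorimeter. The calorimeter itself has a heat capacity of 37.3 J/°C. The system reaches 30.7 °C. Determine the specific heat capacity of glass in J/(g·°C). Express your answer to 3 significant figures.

q_gained = (152.9 × 4.08 + 37.3) × (30.7 − 19.6) = 7339 J
q_lost = 230.3 × c × (68.7 − 30.7) = 8751.4 c
Set equal: c = 7339 / 8751.4 = 0.839 J/(g·°C)

c = 0.839 J/(g·°C)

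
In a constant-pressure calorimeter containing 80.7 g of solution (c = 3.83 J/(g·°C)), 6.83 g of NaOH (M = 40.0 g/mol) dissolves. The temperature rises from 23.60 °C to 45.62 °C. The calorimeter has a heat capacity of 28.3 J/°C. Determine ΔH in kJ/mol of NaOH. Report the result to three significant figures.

|ΔT| = |45.62 − 23.60| = 22.02 °C
|q_surr| = (80.7 × 3.83 + 28.3) × 22.02 = 337.381 × 22.02 = 7429 J
n(NaOH) = 6.83 / 40.0 = 0.1708 mol
Temperature rose, so q_rxn = −|q_surr| = -7.429 kJ
ΔH = q_rxn / n = -43.50 kJ/mol

ΔH = -43.5 kJ/mol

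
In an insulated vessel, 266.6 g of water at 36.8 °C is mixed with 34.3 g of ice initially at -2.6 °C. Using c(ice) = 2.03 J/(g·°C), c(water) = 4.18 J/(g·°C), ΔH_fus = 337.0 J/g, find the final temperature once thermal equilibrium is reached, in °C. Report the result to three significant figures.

T_f = 23.3 °C

Heat to bring ice to 0 °C and melt it: q₁ = 34.3×2.03×2.6 + 34.3×337.0 = 11740 J
Heat the water can supply cooling to 0 °C: 266.6×4.18×36.8 = 41009.5 J > q₁, so all ice melts.
Energy balance: 266.6×4.18×(36.8 − T) = 11740 + 34.3×4.18×(T − 0)
1114.388(36.8 − T) = 11740 + 143.374 T
41009.5 − 11740 = 1257.762 T
T = 29269.5 / 1257.762 = 23.27 °C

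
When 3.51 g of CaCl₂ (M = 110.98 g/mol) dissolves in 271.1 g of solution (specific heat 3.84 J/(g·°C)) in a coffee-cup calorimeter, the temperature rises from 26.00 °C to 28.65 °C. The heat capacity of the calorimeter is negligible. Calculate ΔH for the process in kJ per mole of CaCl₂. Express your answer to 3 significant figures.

ΔH = -87.2 kJ/mol

|ΔT| = |28.65 − 26.00| = 2.65 °C
|q_surr| = (271.1 × 3.84) × 2.65 = 1041.024 × 2.65 = 2759 J
n(CaCl₂) = 3.51 / 110.98 = 0.03163 mol
Temperature rose, so q_rxn = −|q_surr| = -2.759 kJ
ΔH = q_rxn / n = -87.23 kJ/mol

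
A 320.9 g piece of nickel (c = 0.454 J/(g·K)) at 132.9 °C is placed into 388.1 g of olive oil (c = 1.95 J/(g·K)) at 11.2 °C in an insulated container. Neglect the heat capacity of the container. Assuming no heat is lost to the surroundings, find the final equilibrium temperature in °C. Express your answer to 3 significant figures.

T_f = 30.8 °C

Heat lost by nickel = heat gained by olive oil.
(320.9)(0.454)(132.9 − T) = (388.1)(1.95)(T − 11.2)
145.6886 (132.9 − T) = 756.795 (T − 11.2)
19362 − 145.6886 T = 756.795 T − 8476.1
27838.1 = 902.4836 T
T = 30.846 °C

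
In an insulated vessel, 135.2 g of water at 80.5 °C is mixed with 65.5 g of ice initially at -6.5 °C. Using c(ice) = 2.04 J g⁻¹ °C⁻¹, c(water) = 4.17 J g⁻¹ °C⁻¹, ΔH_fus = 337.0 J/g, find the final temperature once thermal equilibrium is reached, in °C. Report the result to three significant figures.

T_f = 26.8 °C

Heat to bring ice to 0 °C and melt it: q₁ = 65.5×2.04×6.5 + 65.5×337.0 = 22942 J
Heat the water can supply cooling to 0 °C: 135.2×4.17×80.5 = 45384.6 J > q₁, so all ice melts.
Energy balance: 135.2×4.17×(80.5 − T) = 22942 + 65.5×4.17×(T − 0)
563.784(80.5 − T) = 22942 + 273.135 T
45384.6 − 22942 = 836.919 T
T = 22442.6 / 836.919 = 26.82 °C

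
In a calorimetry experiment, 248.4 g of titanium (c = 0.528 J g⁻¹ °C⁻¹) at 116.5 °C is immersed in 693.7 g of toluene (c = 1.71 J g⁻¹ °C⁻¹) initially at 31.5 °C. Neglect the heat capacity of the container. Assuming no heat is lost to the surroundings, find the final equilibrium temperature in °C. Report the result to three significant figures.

Heat lost by titanium = heat gained by toluene.
(248.4)(0.528)(116.5 − T) = (693.7)(1.71)(T − 31.5)
131.1552 (116.5 − T) = 1186.227 (T − 31.5)
15280 − 131.1552 T = 1186.227 T − 37366
52646 = 1317.3822 T
T = 39.96 °C

T_f = 40.0 °C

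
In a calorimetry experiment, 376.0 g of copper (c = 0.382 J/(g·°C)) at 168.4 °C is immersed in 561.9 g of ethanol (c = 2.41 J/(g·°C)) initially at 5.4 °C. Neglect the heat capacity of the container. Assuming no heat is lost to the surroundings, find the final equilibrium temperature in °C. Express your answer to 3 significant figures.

T_f = 21.0 °C

Heat lost by copper = heat gained by ethanol.
(376.0)(0.382)(168.4 − T) = (561.9)(2.41)(T − 5.4)
143.632 (168.4 − T) = 1354.179 (T − 5.4)
24188 − 143.632 T = 1354.179 T − 7312.6
31500.6 = 1497.811 T
T = 21.03 °C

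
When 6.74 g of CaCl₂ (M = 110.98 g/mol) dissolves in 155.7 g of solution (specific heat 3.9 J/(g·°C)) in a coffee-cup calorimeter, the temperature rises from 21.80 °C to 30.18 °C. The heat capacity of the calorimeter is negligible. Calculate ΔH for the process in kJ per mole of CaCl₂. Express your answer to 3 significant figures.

ΔH = -83.8 kJ/mol

|ΔT| = |30.18 − 21.80| = 8.38 °C
|q_surr| = (155.7 × 3.9) × 8.38 = 607.23 × 8.38 = 5089 J
n(CaCl₂) = 6.74 / 110.98 = 0.06073 mol
Temperature rose, so q_rxn = −|q_surr| = -5.089 kJ
ΔH = q_rxn / n = -83.80 kJ/mol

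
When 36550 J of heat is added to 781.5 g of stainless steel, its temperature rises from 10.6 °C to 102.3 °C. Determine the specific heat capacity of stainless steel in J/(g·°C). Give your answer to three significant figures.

c = q / (m ΔT) = 36550 / (781.5 × 91.7)
c = 36550 / 71663.55 = 0.510 J/(g·°C)

c = 0.510 J/(g·°C)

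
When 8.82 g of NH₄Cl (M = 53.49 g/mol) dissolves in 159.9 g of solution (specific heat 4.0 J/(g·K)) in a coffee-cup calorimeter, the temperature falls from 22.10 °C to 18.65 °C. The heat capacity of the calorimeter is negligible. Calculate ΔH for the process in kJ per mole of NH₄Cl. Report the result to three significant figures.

|ΔT| = |18.65 − 22.10| = 3.45 °C
|q_surr| = (159.9 × 4.0) × 3.45 = 639.6 × 3.45 = 2207 J
n(NH₄Cl) = 8.82 / 53.49 = 0.1649 mol
Temperature fell, so q_rxn = +|q_surr| = 2.207 kJ
ΔH = q_rxn / n = 13.38 kJ/mol

ΔH = 13.4 kJ/mol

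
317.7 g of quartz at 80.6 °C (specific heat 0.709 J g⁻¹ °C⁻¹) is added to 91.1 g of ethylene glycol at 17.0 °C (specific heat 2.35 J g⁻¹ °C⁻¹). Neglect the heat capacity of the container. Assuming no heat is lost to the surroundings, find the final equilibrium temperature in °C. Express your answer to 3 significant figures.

T_f = 49.6 °C

Heat lost by quartz = heat gained by ethylene glycol.
(317.7)(0.709)(80.6 − T) = (91.1)(2.35)(T − 17.0)
225.2493 (80.6 − T) = 214.085 (T − 17.0)
18155 − 225.2493 T = 214.085 T − 3639.4
21794.4 = 439.3343 T
T = 49.61 °C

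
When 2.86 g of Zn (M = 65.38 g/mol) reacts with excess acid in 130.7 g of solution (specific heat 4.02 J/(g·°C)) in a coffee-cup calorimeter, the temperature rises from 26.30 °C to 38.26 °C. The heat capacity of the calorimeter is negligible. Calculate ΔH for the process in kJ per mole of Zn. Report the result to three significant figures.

ΔH = -144 kJ/mol

|ΔT| = |38.26 − 26.30| = 11.96 °C
|q_surr| = (130.7 × 4.02) × 11.96 = 525.414 × 11.96 = 6284 J
n(Zn) = 2.86 / 65.38 = 0.04374 mol
Temperature rose, so q_rxn = −|q_surr| = -6.284 kJ
ΔH = q_rxn / n = -143.7 kJ/mol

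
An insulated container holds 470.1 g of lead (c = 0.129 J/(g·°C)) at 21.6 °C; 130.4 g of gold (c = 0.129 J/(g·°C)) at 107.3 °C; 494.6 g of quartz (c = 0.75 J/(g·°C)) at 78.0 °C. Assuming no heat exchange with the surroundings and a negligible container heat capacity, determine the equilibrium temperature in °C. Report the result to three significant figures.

T_f = 71.5 °C

Σ mᵢcᵢ(T − Tᵢ) = 0  ⇒  T = Σ mᵢcᵢTᵢ / Σ mᵢcᵢ
Σ mᵢcᵢ = 470.1×0.129 + 130.4×0.129 + 494.6×0.75 = 448.4145
Σ mᵢcᵢTᵢ = 60.6429×21.6 + 16.8216×107.3 + 370.95×78.0 = 32049
T = 32049 / 448.4145 = 71.47 °C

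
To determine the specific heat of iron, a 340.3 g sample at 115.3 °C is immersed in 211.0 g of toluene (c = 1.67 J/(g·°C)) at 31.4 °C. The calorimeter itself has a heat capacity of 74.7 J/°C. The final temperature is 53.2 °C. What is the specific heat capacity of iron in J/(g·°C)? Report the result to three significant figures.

c = 0.441 J/(g·°C)

q_gained = (211.0 × 1.67 + 74.7) × (53.2 − 31.4) = 9310 J
q_lost = 340.3 × c × (115.3 − 53.2) = 21132.63 c
Set equal: c = 9310 / 21132.63 = 0.441 J/(g·°C)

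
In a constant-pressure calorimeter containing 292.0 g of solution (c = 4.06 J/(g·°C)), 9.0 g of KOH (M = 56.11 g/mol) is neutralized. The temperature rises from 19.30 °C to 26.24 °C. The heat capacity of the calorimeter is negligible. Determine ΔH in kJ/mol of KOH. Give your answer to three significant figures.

|ΔT| = |26.24 − 19.30| = 6.94 °C
|q_surr| = (292.0 × 4.06) × 6.94 = 1185.52 × 6.94 = 8228 J
n(KOH) = 9.0 / 56.11 = 0.1604 mol
Temperature rose, so q_rxn = −|q_surr| = -8.228 kJ
ΔH = q_rxn / n = -51.30 kJ/mol

ΔH = -51.3 kJ/mol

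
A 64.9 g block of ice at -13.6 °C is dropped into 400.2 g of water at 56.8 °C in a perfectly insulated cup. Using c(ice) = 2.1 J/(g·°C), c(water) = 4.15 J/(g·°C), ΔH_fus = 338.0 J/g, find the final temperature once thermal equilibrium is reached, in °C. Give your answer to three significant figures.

T_f = 36.5 °C

Heat to bring ice to 0 °C and melt it: q₁ = 64.9×2.1×13.6 + 64.9×338.0 = 23790 J
Heat the water can supply cooling to 0 °C: 400.2×4.15×56.8 = 94335.1 J > q₁, so all ice melts.
Energy balance: 400.2×4.15×(56.8 − T) = 23790 + 64.9×4.15×(T − 0)
1660.83(56.8 − T) = 23790 + 269.335 T
94335.1 − 23790 = 1930.165 T
T = 70545.1 / 1930.165 = 36.549 °C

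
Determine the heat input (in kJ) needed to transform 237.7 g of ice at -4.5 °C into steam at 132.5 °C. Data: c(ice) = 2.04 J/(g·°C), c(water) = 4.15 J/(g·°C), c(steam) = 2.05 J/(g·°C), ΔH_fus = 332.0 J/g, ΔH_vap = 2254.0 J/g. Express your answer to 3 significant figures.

q = 731 kJ

q1 (heat ice -4.5→0.0 °C): 237.7 × 2.04 × 4.5 = 2182 J
q2 (melt at 0 °C): 237.7 × 332.0 = 78916 J
q3 (heat water 0.0→100.0 °C): 237.7 × 4.15 × 100.0 = 98646 J
q4 (vaporize at 100 °C): 237.7 × 2254.0 = 535776 J
q5 (heat steam 100.0→132.5 °C): 237.7 × 2.05 × 32.5 = 15837 J
Total: 2182 + 78916 + 98646 + 535776 + 15837 = 731357 J = 731 kJ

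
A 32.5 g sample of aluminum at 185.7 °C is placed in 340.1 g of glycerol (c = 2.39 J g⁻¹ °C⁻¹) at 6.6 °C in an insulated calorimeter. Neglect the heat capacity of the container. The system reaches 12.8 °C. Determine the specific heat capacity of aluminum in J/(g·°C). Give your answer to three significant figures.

q_gained = (340.1 × 2.39) × (12.8 − 6.6) = 5040 J
q_lost = 32.5 × c × (185.7 − 12.8) = 5619.25 c
Set equal: c = 5040 / 5619.25 = 0.897 J/(g·°C)

c = 0.897 J/(g·°C)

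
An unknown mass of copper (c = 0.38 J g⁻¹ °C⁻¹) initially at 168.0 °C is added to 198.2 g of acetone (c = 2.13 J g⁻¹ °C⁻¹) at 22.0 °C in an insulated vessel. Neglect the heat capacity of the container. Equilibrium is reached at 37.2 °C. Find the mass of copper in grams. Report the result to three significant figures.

m = 129 g

q_gained = (198.2 × 2.13) × (37.2 − 22.0) = 6417 J
q_lost = m × 0.38 × (168.0 − 37.2) = 49.704 m
m = 6417 / 49.704 = 129 g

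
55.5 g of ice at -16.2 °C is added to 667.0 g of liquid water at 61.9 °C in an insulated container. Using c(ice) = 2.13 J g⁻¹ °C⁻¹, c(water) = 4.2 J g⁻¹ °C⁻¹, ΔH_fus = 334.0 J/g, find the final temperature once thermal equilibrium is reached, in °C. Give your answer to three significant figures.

T_f = 50.4 °C

Heat to bring ice to 0 °C and melt it: q₁ = 55.5×2.13×16.2 + 55.5×334.0 = 20452 J
Heat the water can supply cooling to 0 °C: 667.0×4.2×61.9 = 173407 J > q₁, so all ice melts.
Energy balance: 667.0×4.2×(61.9 − T) = 20452 + 55.5×4.2×(T − 0)
2801.4(61.9 − T) = 20452 + 233.1 T
173407 − 20452 = 3034.5 T
T = 152955 / 3034.5 = 50.41 °C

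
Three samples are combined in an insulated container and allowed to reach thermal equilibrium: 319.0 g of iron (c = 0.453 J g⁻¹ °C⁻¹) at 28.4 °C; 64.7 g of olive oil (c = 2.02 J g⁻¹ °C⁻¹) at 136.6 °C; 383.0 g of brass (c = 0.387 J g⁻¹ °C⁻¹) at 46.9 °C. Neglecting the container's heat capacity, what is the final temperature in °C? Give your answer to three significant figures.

Σ mᵢcᵢ(T − Tᵢ) = 0  ⇒  T = Σ mᵢcᵢTᵢ / Σ mᵢcᵢ
Σ mᵢcᵢ = 319.0×0.453 + 64.7×2.02 + 383.0×0.387 = 423.422
Σ mᵢcᵢTᵢ = 144.507×28.4 + 130.694×136.6 + 148.221×46.9 = 28908
T = 28908 / 423.422 = 68.27 °C

T_f = 68.3 °C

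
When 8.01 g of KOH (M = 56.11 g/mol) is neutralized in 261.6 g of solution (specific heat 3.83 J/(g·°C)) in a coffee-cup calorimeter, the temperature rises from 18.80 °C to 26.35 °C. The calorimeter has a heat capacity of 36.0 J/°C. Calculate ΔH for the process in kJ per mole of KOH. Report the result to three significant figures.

ΔH = -54.9 kJ/mol

|ΔT| = |26.35 − 18.80| = 7.55 °C
|q_surr| = (261.6 × 3.83 + 36.0) × 7.55 = 1037.928 × 7.55 = 7836 J
n(KOH) = 8.01 / 56.11 = 0.1428 mol
Temperature rose, so q_rxn = −|q_surr| = -7.836 kJ
ΔH = q_rxn / n = -54.87 kJ/mol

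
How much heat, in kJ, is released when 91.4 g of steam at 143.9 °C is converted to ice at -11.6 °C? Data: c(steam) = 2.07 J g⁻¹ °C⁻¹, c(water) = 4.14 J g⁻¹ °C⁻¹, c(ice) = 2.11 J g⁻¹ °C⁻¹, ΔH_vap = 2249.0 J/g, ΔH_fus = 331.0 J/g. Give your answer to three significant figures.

q1 (cool steam 143.9→100 °C): 91.4 × 2.07 × 43.9 = 8306 J
q2 (condense at 100 °C): 91.4 × 2249.0 = 205559 J
q3 (cool water 100→0 °C): 91.4 × 4.14 × 100.0 = 37840 J
q4 (freeze at 0 °C): 91.4 × 331.0 = 30253 J
q5 (cool ice 0→-11.6 °C): 91.4 × 2.11 × 11.6 = 2237 J
Total: 8306 + 205559 + 37840 + 30253 + 2237 = 284195 J = 284 kJ

q = 284 kJ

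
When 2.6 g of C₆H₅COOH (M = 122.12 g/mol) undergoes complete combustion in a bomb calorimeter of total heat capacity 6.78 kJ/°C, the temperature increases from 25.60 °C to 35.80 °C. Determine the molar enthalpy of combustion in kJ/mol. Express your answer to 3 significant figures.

ΔH = -3250 kJ/mol

ΔT = 35.80 − 25.60 = 10.20 °C
q_cal = C_cal × ΔT = 6.78 × 10.20 = 69.156 kJ
n = 2.6 / 122.12 = 0.02129 mol
q_rxn = −q_cal = -69.156 kJ
ΔH = -69.156 / 0.02129 = -3248 kJ/mol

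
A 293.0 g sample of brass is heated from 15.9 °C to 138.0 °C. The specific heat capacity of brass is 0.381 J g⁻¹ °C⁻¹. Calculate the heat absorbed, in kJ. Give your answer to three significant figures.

q = m c ΔT = 293.0 × 0.381 × (138.0 − 15.9)
q = 293.0 × 0.381 × 122.1 = 13630 J = 13.6 kJ

q = 13.6 kJ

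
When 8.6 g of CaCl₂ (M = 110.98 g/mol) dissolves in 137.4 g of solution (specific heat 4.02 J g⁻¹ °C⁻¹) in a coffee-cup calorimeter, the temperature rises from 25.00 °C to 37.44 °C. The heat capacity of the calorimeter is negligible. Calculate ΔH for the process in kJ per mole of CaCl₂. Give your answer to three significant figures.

ΔH = -88.7 kJ/mol

|ΔT| = |37.44 − 25.00| = 12.44 °C
|q_surr| = (137.4 × 4.02) × 12.44 = 552.348 × 12.44 = 6871 J
n(CaCl₂) = 8.6 / 110.98 = 0.07749 mol
Temperature rose, so q_rxn = −|q_surr| = -6.871 kJ
ΔH = q_rxn / n = -88.67 kJ/mol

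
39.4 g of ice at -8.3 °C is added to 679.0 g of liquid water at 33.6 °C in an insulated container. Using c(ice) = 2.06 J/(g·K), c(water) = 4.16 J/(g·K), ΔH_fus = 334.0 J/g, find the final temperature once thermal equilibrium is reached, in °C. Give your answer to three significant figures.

Heat to bring ice to 0 °C and melt it: q₁ = 39.4×2.06×8.3 + 39.4×334.0 = 13833 J
Heat the water can supply cooling to 0 °C: 679.0×4.16×33.6 = 94907.9 J > q₁, so all ice melts.
Energy balance: 679.0×4.16×(33.6 − T) = 13833 + 39.4×4.16×(T − 0)
2824.64(33.6 − T) = 13833 + 163.904 T
94907.9 − 13833 = 2988.544 T
T = 81074.9 / 2988.544 = 27.13 °C

T_f = 27.1 °C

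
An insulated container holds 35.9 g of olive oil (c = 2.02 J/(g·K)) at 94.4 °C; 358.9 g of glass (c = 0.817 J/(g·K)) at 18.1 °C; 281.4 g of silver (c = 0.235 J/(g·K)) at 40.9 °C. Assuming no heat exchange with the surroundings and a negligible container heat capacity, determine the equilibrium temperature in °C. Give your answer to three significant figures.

T_f = 34.4 °C

Σ mᵢcᵢ(T − Tᵢ) = 0  ⇒  T = Σ mᵢcᵢTᵢ / Σ mᵢcᵢ
Σ mᵢcᵢ = 35.9×2.02 + 358.9×0.817 + 281.4×0.235 = 431.8683
Σ mᵢcᵢTᵢ = 72.518×94.4 + 293.2213×18.1 + 66.129×40.9 = 14858
T = 14858 / 431.8683 = 34.40 °C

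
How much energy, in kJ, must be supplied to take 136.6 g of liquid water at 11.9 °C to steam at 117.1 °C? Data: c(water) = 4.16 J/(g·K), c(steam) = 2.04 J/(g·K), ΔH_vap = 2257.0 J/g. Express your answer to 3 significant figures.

q = 363 kJ

q1 (heat water 11.9→100.0 °C): 136.6 × 4.16 × 88.1 = 50063 J
q2 (vaporize at 100 °C): 136.6 × 2257.0 = 308306 J
q3 (heat steam 100.0→117.1 °C): 136.6 × 2.04 × 17.1 = 4765 J
Total: 50063 + 308306 + 4765 = 363134 J = 363 kJ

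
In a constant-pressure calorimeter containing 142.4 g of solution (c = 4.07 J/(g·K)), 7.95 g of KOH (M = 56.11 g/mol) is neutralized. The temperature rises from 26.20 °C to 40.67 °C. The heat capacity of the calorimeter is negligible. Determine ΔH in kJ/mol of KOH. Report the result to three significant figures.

|ΔT| = |40.67 − 26.20| = 14.47 °C
|q_surr| = (142.4 × 4.07) × 14.47 = 579.568 × 14.47 = 8386 J
n(KOH) = 7.95 / 56.11 = 0.1417 mol
Temperature rose, so q_rxn = −|q_surr| = -8.386 kJ
ΔH = q_rxn / n = -59.18 kJ/mol

ΔH = -59.2 kJ/mol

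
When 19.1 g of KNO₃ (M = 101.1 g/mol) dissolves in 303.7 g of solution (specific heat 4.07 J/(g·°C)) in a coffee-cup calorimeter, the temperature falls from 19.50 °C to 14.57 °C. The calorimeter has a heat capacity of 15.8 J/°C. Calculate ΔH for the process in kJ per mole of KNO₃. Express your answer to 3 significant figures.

ΔH = 32.7 kJ/mol

|ΔT| = |14.57 − 19.50| = 4.93 °C
|q_surr| = (303.7 × 4.07 + 15.8) × 4.93 = 1251.859 × 4.93 = 6172 J
n(KNO₃) = 19.1 / 101.1 = 0.1889 mol
Temperature fell, so q_rxn = +|q_surr| = 6.172 kJ
ΔH = q_rxn / n = 32.67 kJ/mol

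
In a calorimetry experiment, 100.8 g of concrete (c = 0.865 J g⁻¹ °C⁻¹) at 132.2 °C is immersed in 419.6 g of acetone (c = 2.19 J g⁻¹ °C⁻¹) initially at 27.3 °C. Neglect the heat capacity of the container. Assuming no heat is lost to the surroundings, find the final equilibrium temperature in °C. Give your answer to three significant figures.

Heat lost by concrete = heat gained by acetone.
(100.8)(0.865)(132.2 − T) = (419.6)(2.19)(T − 27.3)
87.192 (132.2 − T) = 918.924 (T − 27.3)
11527 − 87.192 T = 918.924 T − 25087
36614 = 1006.116 T
T = 36.39 °C

T_f = 36.4 °C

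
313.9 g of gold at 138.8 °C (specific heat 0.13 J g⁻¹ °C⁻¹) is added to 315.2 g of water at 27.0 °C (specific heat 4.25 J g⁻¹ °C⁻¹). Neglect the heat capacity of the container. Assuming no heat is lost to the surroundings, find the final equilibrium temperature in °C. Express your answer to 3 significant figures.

T_f = 30.3 °C

Heat lost by gold = heat gained by water.
(313.9)(0.13)(138.8 − T) = (315.2)(4.25)(T − 27.0)
40.807 (138.8 − T) = 1339.6 (T − 27.0)
5664.0 − 40.807 T = 1339.6 T − 36169
41833.0 = 1380.407 T
T = 30.30 °C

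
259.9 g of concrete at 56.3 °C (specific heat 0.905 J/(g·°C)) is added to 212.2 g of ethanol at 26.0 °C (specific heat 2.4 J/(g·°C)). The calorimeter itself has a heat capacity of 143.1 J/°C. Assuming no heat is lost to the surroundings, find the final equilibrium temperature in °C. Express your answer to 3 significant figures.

T_f = 34.0 °C

Heat lost by concrete = heat gained by ethanol + calorimeter.
(259.9)(0.905)(56.3 − T) = [(212.2)(2.4) + 143.1](T − 26.0)
235.2095 (56.3 − T) = 652.38 (T − 26.0)
13242 − 235.2095 T = 652.38 T − 16962
30204 = 887.5895 T
T = 34.03 °C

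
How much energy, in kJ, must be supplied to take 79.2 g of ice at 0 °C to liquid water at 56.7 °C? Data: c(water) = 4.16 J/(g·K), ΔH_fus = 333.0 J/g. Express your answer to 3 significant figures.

q = 45.1 kJ

q1 (melt at 0 °C): 79.2 × 333.0 = 26374 J
q2 (heat water 0.0→56.7 °C): 79.2 × 4.16 × 56.7 = 18681 J
Total: 26374 + 18681 = 45055 J = 45.1 kJ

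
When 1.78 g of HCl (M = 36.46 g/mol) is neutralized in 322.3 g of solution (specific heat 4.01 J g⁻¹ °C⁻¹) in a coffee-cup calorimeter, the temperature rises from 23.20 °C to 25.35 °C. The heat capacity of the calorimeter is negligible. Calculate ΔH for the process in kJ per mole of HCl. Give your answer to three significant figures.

|ΔT| = |25.35 − 23.20| = 2.15 °C
|q_surr| = (322.3 × 4.01) × 2.15 = 1292.423 × 2.15 = 2779 J
n(HCl) = 1.78 / 36.46 = 0.04882 mol
Temperature rose, so q_rxn = −|q_surr| = -2.779 kJ
ΔH = q_rxn / n = -56.92 kJ/mol

ΔH = -56.9 kJ/mol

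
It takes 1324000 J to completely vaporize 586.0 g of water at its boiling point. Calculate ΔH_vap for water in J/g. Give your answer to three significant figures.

ΔH_vap = 2260 J/g

ΔH_vap = q / m = 1324000 / 586.0 = 2260 J/g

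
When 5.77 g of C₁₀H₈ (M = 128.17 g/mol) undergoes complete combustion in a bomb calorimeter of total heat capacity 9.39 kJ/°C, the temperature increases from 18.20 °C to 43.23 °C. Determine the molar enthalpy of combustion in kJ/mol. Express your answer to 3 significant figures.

ΔH = -5220 kJ/mol

ΔT = 43.23 − 18.20 = 25.03 °C
q_cal = C_cal × ΔT = 9.39 × 25.03 = 235.0317 kJ
n = 5.77 / 128.17 = 0.04502 mol
q_rxn = −q_cal = -235.0317 kJ
ΔH = -235.0317 / 0.04502 = -5221 kJ/mol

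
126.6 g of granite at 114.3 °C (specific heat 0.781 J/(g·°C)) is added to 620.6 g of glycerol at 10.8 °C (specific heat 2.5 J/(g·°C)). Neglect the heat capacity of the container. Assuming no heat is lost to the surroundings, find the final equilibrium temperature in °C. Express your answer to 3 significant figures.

Heat lost by granite = heat gained by glycerol.
(126.6)(0.781)(114.3 − T) = (620.6)(2.5)(T − 10.8)
98.8746 (114.3 − T) = 1551.5 (T − 10.8)
11301 − 98.8746 T = 1551.5 T − 16756
28057 = 1650.3746 T
T = 17.00 °C

T_f = 17.0 °C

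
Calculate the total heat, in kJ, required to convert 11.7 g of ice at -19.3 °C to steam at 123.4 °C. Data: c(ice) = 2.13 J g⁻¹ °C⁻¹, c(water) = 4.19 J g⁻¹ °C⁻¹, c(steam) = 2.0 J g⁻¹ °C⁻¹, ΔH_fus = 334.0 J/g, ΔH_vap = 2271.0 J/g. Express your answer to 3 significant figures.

q1 (heat ice -19.3→0.0 °C): 11.7 × 2.13 × 19.3 = 481 J
q2 (melt at 0 °C): 11.7 × 334.0 = 3908 J
q3 (heat water 0.0→100.0 °C): 11.7 × 4.19 × 100.0 = 4902 J
q4 (vaporize at 100 °C): 11.7 × 2271.0 = 26571 J
q5 (heat steam 100.0→123.4 °C): 11.7 × 2.0 × 23.4 = 548 J
Total: 481 + 3908 + 4902 + 26571 + 548 = 36410 J = 36.4 kJ

q = 36.4 kJ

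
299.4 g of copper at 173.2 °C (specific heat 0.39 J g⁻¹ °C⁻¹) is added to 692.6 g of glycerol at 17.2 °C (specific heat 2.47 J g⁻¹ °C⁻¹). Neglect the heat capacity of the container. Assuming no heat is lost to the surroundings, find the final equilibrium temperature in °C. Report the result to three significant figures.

T_f = 27.2 °C

Heat lost by copper = heat gained by glycerol.
(299.4)(0.39)(173.2 − T) = (692.6)(2.47)(T − 17.2)
116.766 (173.2 − T) = 1710.722 (T − 17.2)
20224 − 116.766 T = 1710.722 T − 29424
49648 = 1827.488 T
T = 27.17 °C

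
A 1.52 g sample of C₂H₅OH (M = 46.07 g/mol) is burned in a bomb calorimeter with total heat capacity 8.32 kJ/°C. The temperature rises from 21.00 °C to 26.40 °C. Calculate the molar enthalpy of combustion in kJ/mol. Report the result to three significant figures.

ΔH = -1360 kJ/mol

ΔT = 26.40 − 21.00 = 5.40 °C
q_cal = C_cal × ΔT = 8.32 × 5.40 = 44.928 kJ
n = 1.52 / 46.07 = 0.03299 mol
q_rxn = −q_cal = -44.928 kJ
ΔH = -44.928 / 0.03299 = -1362 kJ/mol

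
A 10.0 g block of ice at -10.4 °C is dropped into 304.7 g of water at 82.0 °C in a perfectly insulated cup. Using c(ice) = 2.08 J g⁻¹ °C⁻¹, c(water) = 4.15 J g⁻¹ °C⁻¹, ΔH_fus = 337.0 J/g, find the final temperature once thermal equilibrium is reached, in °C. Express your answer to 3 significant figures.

Heat to bring ice to 0 °C and melt it: q₁ = 10.0×2.08×10.4 + 10.0×337.0 = 3586.3 J
Heat the water can supply cooling to 0 °C: 304.7×4.15×82.0 = 103689 J > q₁, so all ice melts.
Energy balance: 304.7×4.15×(82.0 − T) = 3586.3 + 10.0×4.15×(T − 0)
1264.505(82.0 − T) = 3586.3 + 41.5 T
103689 − 3586.3 = 1306.005 T
T = 100102.7 / 1306.005 = 76.648 °C

T_f = 76.6 °C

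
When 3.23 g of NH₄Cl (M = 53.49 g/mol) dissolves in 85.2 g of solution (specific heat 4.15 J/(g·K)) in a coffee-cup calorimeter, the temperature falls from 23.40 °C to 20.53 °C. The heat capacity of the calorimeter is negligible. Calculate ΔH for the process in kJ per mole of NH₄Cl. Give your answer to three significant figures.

ΔH = 16.8 kJ/mol

|ΔT| = |20.53 − 23.40| = 2.87 °C
|q_surr| = (85.2 × 4.15) × 2.87 = 353.58 × 2.87 = 1015 J
n(NH₄Cl) = 3.23 / 53.49 = 0.06039 mol
Temperature fell, so q_rxn = +|q_surr| = 1.015 kJ
ΔH = q_rxn / n = 16.81 kJ/mol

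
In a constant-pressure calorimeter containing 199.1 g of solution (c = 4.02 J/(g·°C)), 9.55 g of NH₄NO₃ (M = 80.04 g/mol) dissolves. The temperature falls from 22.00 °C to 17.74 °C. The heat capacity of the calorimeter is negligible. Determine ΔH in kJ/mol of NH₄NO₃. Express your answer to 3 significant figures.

ΔH = 28.6 kJ/mol

|ΔT| = |17.74 − 22.00| = 4.26 °C
|q_surr| = (199.1 × 4.02) × 4.26 = 800.382 × 4.26 = 3410 J
n(NH₄NO₃) = 9.55 / 80.04 = 0.1193 mol
Temperature fell, so q_rxn = +|q_surr| = 3.410 kJ
ΔH = q_rxn / n = 28.58 kJ/mol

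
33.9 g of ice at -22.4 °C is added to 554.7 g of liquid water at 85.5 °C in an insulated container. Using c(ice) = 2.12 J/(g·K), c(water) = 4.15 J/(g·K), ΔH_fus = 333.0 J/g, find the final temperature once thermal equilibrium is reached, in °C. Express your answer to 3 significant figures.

Heat to bring ice to 0 °C and melt it: q₁ = 33.9×2.12×22.4 + 33.9×333.0 = 12899 J
Heat the water can supply cooling to 0 °C: 554.7×4.15×85.5 = 196821 J > q₁, so all ice melts.
Energy balance: 554.7×4.15×(85.5 − T) = 12899 + 33.9×4.15×(T − 0)
2302.005(85.5 − T) = 12899 + 140.685 T
196821 − 12899 = 2442.690 T
T = 183922 / 2442.690 = 75.29 °C

T_f = 75.3 °C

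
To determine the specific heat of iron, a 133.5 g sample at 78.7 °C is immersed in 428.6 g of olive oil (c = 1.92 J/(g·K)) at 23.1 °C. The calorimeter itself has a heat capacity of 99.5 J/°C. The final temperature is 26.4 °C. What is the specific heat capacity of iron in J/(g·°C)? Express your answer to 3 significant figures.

c = 0.436 J/(g·°C)

q_gained = (428.6 × 1.92 + 99.5) × (26.4 − 23.1) = 3044 J
q_lost = 133.5 × c × (78.7 − 26.4) = 6982.05 c
Set equal: c = 3044 / 6982.05 = 0.436 J/(g·°C)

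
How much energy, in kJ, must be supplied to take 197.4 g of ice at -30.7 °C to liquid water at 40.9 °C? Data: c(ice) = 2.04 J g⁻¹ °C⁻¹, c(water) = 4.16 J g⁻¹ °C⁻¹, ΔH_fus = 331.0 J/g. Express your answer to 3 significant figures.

q = 111 kJ

q1 (heat ice -30.7→0.0 °C): 197.4 × 2.04 × 30.7 = 12363 J
q2 (melt at 0 °C): 197.4 × 331.0 = 65339 J
q3 (heat water 0.0→40.9 °C): 197.4 × 4.16 × 40.9 = 33586 J
Total: 12363 + 65339 + 33586 = 111288 J = 111 kJ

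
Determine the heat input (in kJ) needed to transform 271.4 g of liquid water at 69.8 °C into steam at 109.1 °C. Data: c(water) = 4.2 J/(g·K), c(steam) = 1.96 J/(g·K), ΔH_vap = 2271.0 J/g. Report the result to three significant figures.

q = 656 kJ

q1 (heat water 69.8→100.0 °C): 271.4 × 4.2 × 30.2 = 34424 J
q2 (vaporize at 100 °C): 271.4 × 2271.0 = 616349 J
q3 (heat steam 100.0→109.1 °C): 271.4 × 1.96 × 9.1 = 4841 J
Total: 34424 + 616349 + 4841 = 655614 J = 656 kJ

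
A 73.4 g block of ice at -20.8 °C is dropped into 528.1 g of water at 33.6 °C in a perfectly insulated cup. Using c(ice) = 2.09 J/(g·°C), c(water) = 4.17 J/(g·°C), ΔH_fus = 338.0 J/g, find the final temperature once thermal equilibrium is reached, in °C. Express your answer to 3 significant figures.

Heat to bring ice to 0 °C and melt it: q₁ = 73.4×2.09×20.8 + 73.4×338.0 = 28000 J
Heat the water can supply cooling to 0 °C: 528.1×4.17×33.6 = 73993.1 J > q₁, so all ice melts.
Energy balance: 528.1×4.17×(33.6 − T) = 28000 + 73.4×4.17×(T − 0)
2202.177(33.6 − T) = 28000 + 306.078 T
73993.1 − 28000 = 2508.255 T
T = 45993.1 / 2508.255 = 18.34 °C

T_f = 18.3 °C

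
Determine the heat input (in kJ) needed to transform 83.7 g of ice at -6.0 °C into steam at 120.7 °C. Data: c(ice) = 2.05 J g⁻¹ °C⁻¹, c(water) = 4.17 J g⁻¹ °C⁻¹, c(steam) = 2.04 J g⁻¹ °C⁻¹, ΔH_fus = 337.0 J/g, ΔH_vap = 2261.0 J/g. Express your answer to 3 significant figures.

q = 257 kJ

q1 (heat ice -6.0→0.0 °C): 83.7 × 2.05 × 6.0 = 1030 J
q2 (melt at 0 °C): 83.7 × 337.0 = 28207 J
q3 (heat water 0.0→100.0 °C): 83.7 × 4.17 × 100.0 = 34903 J
q4 (vaporize at 100 °C): 83.7 × 2261.0 = 189246 J
q5 (heat steam 100.0→120.7 °C): 83.7 × 2.04 × 20.7 = 3534 J
Total: 1030 + 28207 + 34903 + 189246 + 3534 = 256920 J = 257 kJ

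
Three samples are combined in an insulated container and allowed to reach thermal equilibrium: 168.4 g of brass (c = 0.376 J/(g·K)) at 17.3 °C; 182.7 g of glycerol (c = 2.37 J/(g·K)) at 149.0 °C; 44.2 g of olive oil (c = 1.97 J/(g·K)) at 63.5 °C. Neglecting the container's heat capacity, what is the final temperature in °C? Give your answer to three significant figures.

T_f = 122 °C

Σ mᵢcᵢ(T − Tᵢ) = 0  ⇒  T = Σ mᵢcᵢTᵢ / Σ mᵢcᵢ
Σ mᵢcᵢ = 168.4×0.376 + 182.7×2.37 + 44.2×1.97 = 583.3914
Σ mᵢcᵢTᵢ = 63.3184×17.3 + 432.999×149.0 + 87.074×63.5 = 71141
T = 71141 / 583.3914 = 121.9 °C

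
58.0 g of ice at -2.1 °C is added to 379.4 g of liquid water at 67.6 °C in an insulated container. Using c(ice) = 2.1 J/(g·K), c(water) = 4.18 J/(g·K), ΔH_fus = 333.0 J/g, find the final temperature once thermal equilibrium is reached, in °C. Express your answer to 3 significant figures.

T_f = 47.9 °C

Heat to bring ice to 0 °C and melt it: q₁ = 58.0×2.1×2.1 + 58.0×333.0 = 19570 J
Heat the water can supply cooling to 0 °C: 379.4×4.18×67.6 = 107206 J > q₁, so all ice melts.
Energy balance: 379.4×4.18×(67.6 − T) = 19570 + 58.0×4.18×(T − 0)
1585.892(67.6 − T) = 19570 + 242.44 T
107206 − 19570 = 1828.332 T
T = 87636 / 1828.332 = 47.93 °C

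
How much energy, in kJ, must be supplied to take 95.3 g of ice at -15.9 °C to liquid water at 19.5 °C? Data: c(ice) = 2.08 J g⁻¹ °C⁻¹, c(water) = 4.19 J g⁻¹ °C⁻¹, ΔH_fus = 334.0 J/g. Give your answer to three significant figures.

q1 (heat ice -15.9→0.0 °C): 95.3 × 2.08 × 15.9 = 3152 J
q2 (melt at 0 °C): 95.3 × 334.0 = 31830 J
q3 (heat water 0.0→19.5 °C): 95.3 × 4.19 × 19.5 = 7786 J
Total: 3152 + 31830 + 7786 = 42768 J = 42.8 kJ

q = 42.8 kJ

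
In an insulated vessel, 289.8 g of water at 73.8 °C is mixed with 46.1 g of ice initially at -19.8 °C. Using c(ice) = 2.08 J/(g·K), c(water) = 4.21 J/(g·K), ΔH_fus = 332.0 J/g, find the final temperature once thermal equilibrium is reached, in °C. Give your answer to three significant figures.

Heat to bring ice to 0 °C and melt it: q₁ = 46.1×2.08×19.8 + 46.1×332.0 = 17204 J
Heat the water can supply cooling to 0 °C: 289.8×4.21×73.8 = 90040.3 J > q₁, so all ice melts.
Energy balance: 289.8×4.21×(73.8 − T) = 17204 + 46.1×4.21×(T − 0)
1220.058(73.8 − T) = 17204 + 194.081 T
90040.3 − 17204 = 1414.139 T
T = 72836.3 / 1414.139 = 51.51 °C

T_f = 51.5 °C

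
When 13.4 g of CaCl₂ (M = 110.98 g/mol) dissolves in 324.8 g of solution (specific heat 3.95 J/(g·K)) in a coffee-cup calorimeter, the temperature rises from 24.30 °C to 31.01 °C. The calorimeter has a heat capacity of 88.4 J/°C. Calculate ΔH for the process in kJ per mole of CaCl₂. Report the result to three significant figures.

|ΔT| = |31.01 − 24.30| = 6.71 °C
|q_surr| = (324.8 × 3.95 + 88.4) × 6.71 = 1371.36 × 6.71 = 9202 J
n(CaCl₂) = 13.4 / 110.98 = 0.1207 mol
Temperature rose, so q_rxn = −|q_surr| = -9.202 kJ
ΔH = q_rxn / n = -76.24 kJ/mol

ΔH = -76.2 kJ/mol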